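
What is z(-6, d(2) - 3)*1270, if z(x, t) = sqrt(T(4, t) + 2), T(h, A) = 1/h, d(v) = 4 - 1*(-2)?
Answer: 1905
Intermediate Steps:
d(v) = 6 (d(v) = 4 + 2 = 6)
z(x, t) = 3/2 (z(x, t) = sqrt(1/4 + 2) = sqrt(9/4) = 3/2)
z(-6, d(2) - 3)*1270 = (3/2)*1270 = 1905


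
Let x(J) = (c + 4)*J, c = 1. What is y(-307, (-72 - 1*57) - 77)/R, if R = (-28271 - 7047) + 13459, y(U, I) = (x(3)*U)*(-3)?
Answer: -13815/21859 ≈ -0.63200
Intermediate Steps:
x(J) = 5*J (x(J) = (1 + 4)*J = 5*J)
y(U, I) = -45*U (y(U, I) = ((5*3)*U)*(-3) = (15*U)*(-3) = -45*U)
R = -21859 (R = -35318 + 13459 = -21859)
y(-307, (-72 - 1*57) - 77)/R = -45*(-307)/(-21859) = 13815*(-1/21859) = -13815/21859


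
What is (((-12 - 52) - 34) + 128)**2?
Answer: 900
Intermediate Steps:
(((-12 - 52) - 34) + 128)**2 = ((-64 - 34) + 128)**2 = (-98 + 128)**2 = 30**2 = 900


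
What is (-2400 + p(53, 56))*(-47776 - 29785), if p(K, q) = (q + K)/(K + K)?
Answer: 19723064251/106 ≈ 1.8607e+8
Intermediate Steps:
p(K, q) = (K + q)/(2*K) (p(K, q) = (K + q)/((2*K)) = (K + q)*(1/(2*K)) = (K + q)/(2*K))
(-2400 + p(53, 56))*(-47776 - 29785) = (-2400 + (½)*(53 + 56)/53)*(-47776 - 29785) = (-2400 + (½)*(1/53)*109)*(-77561) = (-2400 + 109/106)*(-77561) = -254291/106*(-77561) = 19723064251/106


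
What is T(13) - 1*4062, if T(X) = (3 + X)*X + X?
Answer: -3841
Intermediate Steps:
T(X) = X + X*(3 + X) (T(X) = X*(3 + X) + X = X + X*(3 + X))
T(13) - 1*4062 = 13*(4 + 13) - 1*4062 = 13*17 - 4062 = 221 - 4062 = -3841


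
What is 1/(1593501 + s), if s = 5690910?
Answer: 1/7284411 ≈ 1.3728e-7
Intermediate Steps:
1/(1593501 + s) = 1/(1593501 + 5690910) = 1/7284411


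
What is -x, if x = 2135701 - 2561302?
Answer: 425601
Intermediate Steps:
x = -425601
-x = -1*(-425601) = 425601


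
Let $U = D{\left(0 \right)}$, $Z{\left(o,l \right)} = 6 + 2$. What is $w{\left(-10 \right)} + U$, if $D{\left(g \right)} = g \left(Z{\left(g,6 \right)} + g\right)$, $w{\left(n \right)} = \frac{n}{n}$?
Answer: $1$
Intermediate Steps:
$Z{\left(o,l \right)} = 8$
$w{\left(n \right)} = 1$
$D{\left(g \right)} = g \left(8 + g\right)$
$U = 0$ ($U = 0 \left(8 + 0\right) = 0 \cdot 8 = 0$)
$w{\left(-10 \right)} + U = 1 + 0 = 1$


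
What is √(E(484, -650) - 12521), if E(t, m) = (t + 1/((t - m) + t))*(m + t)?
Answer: 2*I*√15194611303/809 ≈ 304.74*I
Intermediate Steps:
E(t, m) = (m + t)*(t + 1/(-m + 2*t)) (E(t, m) = (t + 1/(-m + 2*t))*(m + t) = (m + t)*(t + 1/(-m + 2*t)))
√(E(484, -650) - 12521) = √((-1*(-650) - 1*484 - 2*484³ + 484*(-650)² - 1*(-650)*484²)/(-650 - 2*484) - 12521) = √((650 - 484 - 2*113379904 + 484*422500 - 1*(-650)*234256)/(-650 - 968) - 12521) = √((650 - 484 - 226759808 + 204490000 + 152266400)/(-1618) - 12521) = √(-1/1618*129996758 - 12521) = √(-64998379/809 - 12521) = √(-75127868/809) = 2*I*√15194611303/809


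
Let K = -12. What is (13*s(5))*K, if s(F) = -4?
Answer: 624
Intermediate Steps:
(13*s(5))*K = (13*(-4))*(-12) = -52*(-12) = 624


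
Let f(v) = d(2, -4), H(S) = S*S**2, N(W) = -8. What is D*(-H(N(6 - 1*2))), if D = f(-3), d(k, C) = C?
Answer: -2048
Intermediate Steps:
H(S) = S**3
f(v) = -4
D = -4
D*(-H(N(6 - 1*2))) = -(-4)*(-8)**3 = -(-4)*(-512) = -4*512 = -2048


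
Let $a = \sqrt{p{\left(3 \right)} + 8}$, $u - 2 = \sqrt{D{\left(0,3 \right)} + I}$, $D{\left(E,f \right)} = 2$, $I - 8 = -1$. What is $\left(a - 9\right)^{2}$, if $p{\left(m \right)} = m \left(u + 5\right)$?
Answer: $\left(9 - \sqrt{38}\right)^{2} \approx 8.0405$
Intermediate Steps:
$I = 7$ ($I = 8 - 1 = 7$)
$u = 5$ ($u = 2 + \sqrt{2 + 7} = 2 + \sqrt{9} = 2 + 3 = 5$)
$p{\left(m \right)} = 10 m$ ($p{\left(m \right)} = m \left(5 + 5\right) = m 10 = 10 m$)
$a = \sqrt{38}$ ($a = \sqrt{10 \cdot 3 + 8} = \sqrt{30 + 8} = \sqrt{38} \approx 6.1644$)
$\left(a - 9\right)^{2} = \left(\sqrt{38} - 9\right)^{2} = \left(-9 + \sqrt{38}\right)^{2}$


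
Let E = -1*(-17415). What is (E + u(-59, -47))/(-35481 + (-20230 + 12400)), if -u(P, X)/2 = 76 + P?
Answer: -17381/43311 ≈ -0.40131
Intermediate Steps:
E = 17415
u(P, X) = -152 - 2*P (u(P, X) = -2*(76 + P) = -152 - 2*P)
(E + u(-59, -47))/(-35481 + (-20230 + 12400)) = (17415 + (-152 - 2*(-59)))/(-35481 + (-20230 + 12400)) = (17415 + (-152 + 118))/(-35481 - 7830) = (17415 - 34)/(-43311) = 17381*(-1/43311) = -17381/43311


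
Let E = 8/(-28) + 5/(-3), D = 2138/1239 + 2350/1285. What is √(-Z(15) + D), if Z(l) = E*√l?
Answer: √(360389877708 + 197958165909*√15)/318423 ≈ 3.3341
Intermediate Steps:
D = 1131796/318423 (D = 2138*(1/1239) + 2350*(1/1285) = 2138/1239 + 470/257 = 1131796/318423 ≈ 3.5544)
E = -41/21 (E = 8*(-1/28) + 5*(-⅓) = -2/7 - 5/3 = -41/21 ≈ -1.9524)
Z(l) = -41*√l/21
√(-Z(15) + D) = √(-(-41)*√15/21 + 1131796/318423) = √(41*√15/21 + 1131796/318423) = √(1131796/318423 + 41*√15/21)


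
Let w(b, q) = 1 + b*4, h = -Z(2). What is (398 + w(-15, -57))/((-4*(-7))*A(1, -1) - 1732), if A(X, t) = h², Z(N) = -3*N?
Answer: -339/724 ≈ -0.46823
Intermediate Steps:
h = 6 (h = -(-3)*2 = -1*(-6) = 6)
w(b, q) = 1 + 4*b
A(X, t) = 36 (A(X, t) = 6² = 36)
(398 + w(-15, -57))/((-4*(-7))*A(1, -1) - 1732) = (398 + (1 + 4*(-15)))/(-4*(-7)*36 - 1732) = (398 + (1 - 60))/(28*36 - 1732) = (398 - 59)/(1008 - 1732) = 339/(-724) = 339*(-1/724) = -339/724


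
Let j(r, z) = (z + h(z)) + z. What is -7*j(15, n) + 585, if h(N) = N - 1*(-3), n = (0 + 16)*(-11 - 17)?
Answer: 9972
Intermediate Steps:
n = -448 (n = 16*(-28) = -448)
h(N) = 3 + N (h(N) = N + 3 = 3 + N)
j(r, z) = 3 + 3*z (j(r, z) = (z + (3 + z)) + z = (3 + 2*z) + z = 3 + 3*z)
-7*j(15, n) + 585 = -7*(3 + 3*(-448)) + 585 = -7*(3 - 1344) + 585 = -7*(-1341) + 585 = 9387 + 585 = 9972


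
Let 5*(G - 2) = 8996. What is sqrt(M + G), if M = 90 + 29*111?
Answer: 3*sqrt(14195)/5 ≈ 71.486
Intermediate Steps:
G = 9006/5 (G = 2 + (1/5)*8996 = 2 + 8996/5 = 9006/5 ≈ 1801.2)
M = 3309 (M = 90 + 3219 = 3309)
sqrt(M + G) = sqrt(3309 + 9006/5) = sqrt(25551/5) = 3*sqrt(14195)/5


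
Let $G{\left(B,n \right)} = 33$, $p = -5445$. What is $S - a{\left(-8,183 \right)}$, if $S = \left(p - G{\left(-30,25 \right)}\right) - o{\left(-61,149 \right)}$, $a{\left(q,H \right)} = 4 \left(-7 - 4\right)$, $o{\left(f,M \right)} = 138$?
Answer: $-5572$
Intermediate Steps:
$a{\left(q,H \right)} = -44$ ($a{\left(q,H \right)} = 4 \left(-11\right) = -44$)
$S = -5616$ ($S = \left(-5445 - 33\right) - 138 = -5478 - 138 = -5616$)
$S - a{\left(-8,183 \right)} = -5616 - -44 = -5616 + 44 = -5572$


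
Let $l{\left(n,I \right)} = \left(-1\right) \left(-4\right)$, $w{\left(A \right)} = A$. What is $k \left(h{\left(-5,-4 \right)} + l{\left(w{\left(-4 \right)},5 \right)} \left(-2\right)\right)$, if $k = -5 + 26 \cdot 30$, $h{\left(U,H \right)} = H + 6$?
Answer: $-4650$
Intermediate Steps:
$h{\left(U,H \right)} = 6 + H$
$k = 775$ ($k = -5 + 780 = 775$)
$l{\left(n,I \right)} = 4$
$k \left(h{\left(-5,-4 \right)} + l{\left(w{\left(-4 \right)},5 \right)} \left(-2\right)\right) = 775 \left(\left(6 - 4\right) + 4 \left(-2\right)\right) = 775 \left(2 - 8\right) = 775 \left(-6\right) = -4650$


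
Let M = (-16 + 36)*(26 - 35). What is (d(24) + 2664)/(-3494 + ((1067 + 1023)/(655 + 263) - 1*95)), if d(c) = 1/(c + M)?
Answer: -63584199/85607912 ≈ -0.74274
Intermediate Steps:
M = -180 (M = 20*(-9) = -180)
d(c) = 1/(-180 + c) (d(c) = 1/(c - 180) = 1/(-180 + c))
(d(24) + 2664)/(-3494 + ((1067 + 1023)/(655 + 263) - 1*95)) = (1/(-180 + 24) + 2664)/(-3494 + ((1067 + 1023)/(655 + 263) - 1*95)) = (1/(-156) + 2664)/(-3494 + (2090/918 - 95)) = (-1/156 + 2664)/(-3494 + (2090*(1/918) - 95)) = 415583/(156*(-3494 + (1045/459 - 95))) = 415583/(156*(-3494 - 42560/459)) = 415583/(156*(-1646306/459)) = (415583/156)*(-459/1646306) = -63584199/85607912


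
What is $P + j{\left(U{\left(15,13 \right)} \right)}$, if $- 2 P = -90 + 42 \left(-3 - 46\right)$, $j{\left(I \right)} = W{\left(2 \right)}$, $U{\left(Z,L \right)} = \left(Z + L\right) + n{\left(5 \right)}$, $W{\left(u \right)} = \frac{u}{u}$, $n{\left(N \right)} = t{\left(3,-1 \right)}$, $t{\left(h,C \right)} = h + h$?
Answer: $1075$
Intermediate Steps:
$t{\left(h,C \right)} = 2 h$
$n{\left(N \right)} = 6$ ($n{\left(N \right)} = 2 \cdot 3 = 6$)
$W{\left(u \right)} = 1$
$U{\left(Z,L \right)} = 6 + L + Z$ ($U{\left(Z,L \right)} = \left(Z + L\right) + 6 = \left(L + Z\right) + 6 = 6 + L + Z$)
$j{\left(I \right)} = 1$
$P = 1074$ ($P = - \frac{-90 + 42 \left(-3 - 46\right)}{2} = - \frac{-90 + 42 \left(-49\right)}{2} = - \frac{-90 - 2058}{2} = \left(- \frac{1}{2}\right) \left(-2148\right) = 1074$)
$P + j{\left(U{\left(15,13 \right)} \right)} = 1074 + 1 = 1075$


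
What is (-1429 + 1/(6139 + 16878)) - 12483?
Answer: -320212503/23017 ≈ -13912.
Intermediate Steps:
(-1429 + 1/(6139 + 16878)) - 12483 = (-1429 + 1/23017) - 12483 = -32891292/23017 - 12483 = -320212503/23017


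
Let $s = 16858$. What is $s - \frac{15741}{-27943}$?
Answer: $\frac{471078835}{27943} \approx 16859.0$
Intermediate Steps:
$s - \frac{15741}{-27943} = 16858 - \frac{15741}{-27943} = 16858 - 15741 \left(- \frac{1}{27943}\right) = 16858 - - \frac{15741}{27943} = 16858 + \frac{15741}{27943} = \frac{471078835}{27943}$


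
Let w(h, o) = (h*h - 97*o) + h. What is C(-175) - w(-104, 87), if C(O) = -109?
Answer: -2382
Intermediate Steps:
w(h, o) = h + h**2 - 97*o (w(h, o) = (h**2 - 97*o) + h = h + h**2 - 97*o)
C(-175) - w(-104, 87) = -109 - (-104 + (-104)**2 - 97*87) = -109 - (-104 + 10816 - 8439) = -109 - 1*2273 = -109 - 2273 = -2382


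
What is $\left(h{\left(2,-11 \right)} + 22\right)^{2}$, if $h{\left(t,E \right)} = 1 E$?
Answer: $121$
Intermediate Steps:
$h{\left(t,E \right)} = E$
$\left(h{\left(2,-11 \right)} + 22\right)^{2} = \left(-11 + 22\right)^{2} = 11^{2} = 121$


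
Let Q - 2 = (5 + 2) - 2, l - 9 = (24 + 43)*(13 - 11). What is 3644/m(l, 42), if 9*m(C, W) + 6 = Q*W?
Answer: 911/8 ≈ 113.88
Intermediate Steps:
l = 143 (l = 9 + (24 + 43)*(13 - 11) = 9 + 67*2 = 9 + 134 = 143)
Q = 7 (Q = 2 + ((5 + 2) - 2) = 2 + (7 - 2) = 2 + 5 = 7)
m(C, W) = -⅔ + 7*W/9 (m(C, W) = -⅔ + (7*W)/9 = -⅔ + 7*W/9)
3644/m(l, 42) = 3644/(-⅔ + (7/9)*42) = 3644/(-⅔ + 98/3) = 3644/32 = 3644*(1/32) = 911/8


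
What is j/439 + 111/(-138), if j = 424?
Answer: 3261/20194 ≈ 0.16148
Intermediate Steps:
j/439 + 111/(-138) = 424/439 + 111/(-138) = 424*(1/439) + 111*(-1/138) = 424/439 - 37/46 = 3261/20194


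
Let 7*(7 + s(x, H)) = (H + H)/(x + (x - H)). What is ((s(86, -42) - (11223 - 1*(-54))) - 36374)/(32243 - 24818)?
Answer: -1699804/264825 ≈ -6.4186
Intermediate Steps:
s(x, H) = -7 + 2*H/(7*(-H + 2*x)) (s(x, H) = -7 + ((H + H)/(x + (x - H)))/7 = -7 + ((2*H)/(-H + 2*x))/7 = -7 + (2*H/(-H + 2*x))/7 = -7 + 2*H/(7*(-H + 2*x)))
((s(86, -42) - (11223 - 1*(-54))) - 36374)/(32243 - 24818) = (((-51*(-42) + 98*86)/(7*(-42 - 2*86)) - (11223 - 1*(-54))) - 36374)/(32243 - 24818) = (((2142 + 8428)/(7*(-42 - 172)) - (11223 + 54)) - 36374)/7425 = (((⅐)*10570/(-214) - 1*11277) - 36374)*(1/7425) = (((⅐)*(-1/214)*10570 - 11277) - 36374)*(1/7425) = ((-755/107 - 11277) - 36374)*(1/7425) = (-1207394/107 - 36374)*(1/7425) = -5099412/107*1/7425 = -1699804/264825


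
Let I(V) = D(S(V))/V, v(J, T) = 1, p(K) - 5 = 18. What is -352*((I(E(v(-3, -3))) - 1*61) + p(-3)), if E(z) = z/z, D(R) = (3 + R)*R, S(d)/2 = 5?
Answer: -32384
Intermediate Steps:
S(d) = 10 (S(d) = 2*5 = 10)
D(R) = R*(3 + R)
p(K) = 23 (p(K) = 5 + 18 = 23)
E(z) = 1
I(V) = 130/V (I(V) = (10*(3 + 10))/V = (10*13)/V = 130/V)
-352*((I(E(v(-3, -3))) - 1*61) + p(-3)) = -352*((130/1 - 1*61) + 23) = -352*((130*1 - 61) + 23) = -352*((130 - 61) + 23) = -352*(69 + 23) = -352*92 = -32384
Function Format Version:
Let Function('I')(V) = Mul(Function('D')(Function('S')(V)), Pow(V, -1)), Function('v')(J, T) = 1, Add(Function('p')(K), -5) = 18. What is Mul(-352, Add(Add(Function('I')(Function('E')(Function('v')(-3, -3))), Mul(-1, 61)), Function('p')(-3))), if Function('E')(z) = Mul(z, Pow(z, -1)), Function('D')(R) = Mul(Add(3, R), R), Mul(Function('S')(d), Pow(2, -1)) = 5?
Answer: -32384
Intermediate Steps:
Function('S')(d) = 10 (Function('S')(d) = Mul(2, 5) = 10)
Function('D')(R) = Mul(R, Add(3, R))
Function('p')(K) = 23 (Function('p')(K) = Add(5, 18) = 23)
Function('E')(z) = 1
Function('I')(V) = Mul(130, Pow(V, -1)) (Function('I')(V) = Mul(Mul(10, Add(3, 10)), Pow(V, -1)) = Mul(Mul(10, 13), Pow(V, -1)) = Mul(130, Pow(V, -1)))
Mul(-352, Add(Add(Function('I')(Function('E')(Function('v')(-3, -3))), Mul(-1, 61)), Function('p')(-3))) = Mul(-352, Add(Add(Mul(130, Pow(1, -1)), Mul(-1, 61)), 23)) = Mul(-352, Add(Add(Mul(130, 1), -61), 23)) = Mul(-352, Add(Add(130, -61), 23)) = Mul(-352, Add(69, 23)) = Mul(-352, 92) = -32384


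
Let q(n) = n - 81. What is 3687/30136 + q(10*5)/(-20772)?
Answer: 19380145/156496248 ≈ 0.12384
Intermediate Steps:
q(n) = -81 + n
3687/30136 + q(10*5)/(-20772) = 3687/30136 + (-81 + 10*5)/(-20772) = 3687*(1/30136) + (-81 + 50)*(-1/20772) = 3687/30136 - 31*(-1/20772) = 3687/30136 + 31/20772 = 19380145/156496248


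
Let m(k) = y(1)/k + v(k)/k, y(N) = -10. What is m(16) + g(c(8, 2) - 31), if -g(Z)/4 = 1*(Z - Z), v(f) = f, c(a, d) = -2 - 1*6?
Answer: 3/8 ≈ 0.37500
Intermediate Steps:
c(a, d) = -8 (c(a, d) = -2 - 6 = -8)
m(k) = 1 - 10/k (m(k) = -10/k + k/k = -10/k + 1 = 1 - 10/k)
g(Z) = 0 (g(Z) = -4*(Z - Z) = -4*0 = 0)
m(16) + g(c(8, 2) - 31) = (-10 + 16)/16 + 0 = (1/16)*6 + 0 = 3/8 + 0 = 3/8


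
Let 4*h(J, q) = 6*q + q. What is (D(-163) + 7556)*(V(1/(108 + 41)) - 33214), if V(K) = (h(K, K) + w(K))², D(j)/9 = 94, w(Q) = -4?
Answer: -49540267693095/177608 ≈ -2.7893e+8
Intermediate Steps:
h(J, q) = 7*q/4 (h(J, q) = (6*q + q)/4 = (7*q)/4 = 7*q/4)
D(j) = 846 (D(j) = 9*94 = 846)
V(K) = (-4 + 7*K/4)² (V(K) = (7*K/4 - 4)² = (-4 + 7*K/4)²)
(D(-163) + 7556)*(V(1/(108 + 41)) - 33214) = (846 + 7556)*((-16 + 7/(108 + 41))²/16 - 33214) = 8402*((-16 + 7/149)²/16 - 33214) = 8402*((-2377/149)²/16 - 33214) = 8402*((1/16)*(5650129/22201) - 33214) = 8402*(5650129/355216 - 33214) = 8402*(-11792494095/355216) = -49540267693095/177608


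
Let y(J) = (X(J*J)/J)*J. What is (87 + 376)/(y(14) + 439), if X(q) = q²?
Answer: 463/38855 ≈ 0.011916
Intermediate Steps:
y(J) = J⁴ (y(J) = ((J*J)²/J)*J = ((J²)²/J)*J = (J⁴/J)*J = J³*J = J⁴)
(87 + 376)/(y(14) + 439) = (87 + 376)/(14⁴ + 439) = 463/(38416 + 439) = 463/38855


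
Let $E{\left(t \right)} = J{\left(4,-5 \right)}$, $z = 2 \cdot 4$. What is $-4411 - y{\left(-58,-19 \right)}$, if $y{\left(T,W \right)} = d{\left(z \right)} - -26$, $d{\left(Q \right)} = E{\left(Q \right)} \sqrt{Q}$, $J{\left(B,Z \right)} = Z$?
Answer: $-4437 + 10 \sqrt{2} \approx -4422.9$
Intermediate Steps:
$z = 8$
$E{\left(t \right)} = -5$
$d{\left(Q \right)} = - 5 \sqrt{Q}$
$y{\left(T,W \right)} = 26 - 10 \sqrt{2}$ ($y{\left(T,W \right)} = - 5 \sqrt{8} - -26 = - 5 \cdot 2 \sqrt{2} + 26 = - 10 \sqrt{2} + 26 = 26 - 10 \sqrt{2}$)
$-4411 - y{\left(-58,-19 \right)} = -4411 - \left(26 - 10 \sqrt{2}\right) = -4437 + 10 \sqrt{2}$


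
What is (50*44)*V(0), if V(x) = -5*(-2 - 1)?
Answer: 33000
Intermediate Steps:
V(x) = 15 (V(x) = -5*(-3) = 15)
(50*44)*V(0) = (50*44)*15 = 2200*15 = 33000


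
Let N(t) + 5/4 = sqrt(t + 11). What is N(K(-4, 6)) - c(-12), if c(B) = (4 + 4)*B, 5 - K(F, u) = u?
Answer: 379/4 + sqrt(10) ≈ 97.912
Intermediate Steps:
K(F, u) = 5 - u
N(t) = -5/4 + sqrt(11 + t) (N(t) = -5/4 + sqrt(t + 11) = -5/4 + sqrt(11 + t))
c(B) = 8*B
N(K(-4, 6)) - c(-12) = (-5/4 + sqrt(11 + (5 - 1*6))) - 8*(-12) = (-5/4 + sqrt(11 + (5 - 6))) - 1*(-96) = (-5/4 + sqrt(11 - 1)) + 96 = (-5/4 + sqrt(10)) + 96 = 379/4 + sqrt(10)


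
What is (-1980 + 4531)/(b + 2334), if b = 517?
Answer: 2551/2851 ≈ 0.89477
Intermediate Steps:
(-1980 + 4531)/(b + 2334) = (-1980 + 4531)/(517 + 2334) = 2551/2851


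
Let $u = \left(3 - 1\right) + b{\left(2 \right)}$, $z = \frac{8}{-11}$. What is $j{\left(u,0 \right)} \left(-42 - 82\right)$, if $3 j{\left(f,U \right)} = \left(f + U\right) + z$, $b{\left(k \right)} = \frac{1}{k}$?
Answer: $- \frac{806}{11} \approx -73.273$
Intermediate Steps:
$z = - \frac{8}{11}$ ($z = 8 \left(- \frac{1}{11}\right) = - \frac{8}{11} \approx -0.72727$)
$u = \frac{5}{2}$ ($u = \left(3 - 1\right) + \frac{1}{2} = 2 + \frac{1}{2} = \frac{5}{2} \approx 2.5$)
$j{\left(f,U \right)} = - \frac{8}{33} + \frac{U}{3} + \frac{f}{3}$ ($j{\left(f,U \right)} = \frac{\left(f + U\right) - \frac{8}{11}}{3} = \frac{\left(U + f\right) - \frac{8}{11}}{3} = \frac{- \frac{8}{11} + U + f}{3} = - \frac{8}{33} + \frac{U}{3} + \frac{f}{3}$)
$j{\left(u,0 \right)} \left(-42 - 82\right) = \left(- \frac{8}{33} + \frac{1}{3} \cdot 0 + \frac{1}{3} \cdot \frac{5}{2}\right) \left(-42 - 82\right) = \left(- \frac{8}{33} + 0 + \frac{5}{6}\right) \left(-42 - 82\right) = \frac{13}{22} \left(-124\right) = - \frac{806}{11}$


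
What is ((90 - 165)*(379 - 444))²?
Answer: 23765625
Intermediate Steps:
((90 - 165)*(379 - 444))² = (-75*(-65))² = 4875² = 23765625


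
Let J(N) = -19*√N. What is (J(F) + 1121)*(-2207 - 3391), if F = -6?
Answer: -6275358 + 106362*I*√6 ≈ -6.2754e+6 + 2.6053e+5*I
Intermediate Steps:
(J(F) + 1121)*(-2207 - 3391) = (-19*I*√6 + 1121)*(-2207 - 3391) = (-19*I*√6 + 1121)*(-5598) = (1121 - 19*I*√6)*(-5598) = -6275358 + 106362*I*√6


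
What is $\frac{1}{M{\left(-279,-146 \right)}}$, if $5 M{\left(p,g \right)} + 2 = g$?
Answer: $- \frac{5}{148} \approx -0.033784$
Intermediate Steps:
$M{\left(p,g \right)} = - \frac{2}{5} + \frac{g}{5}$
$\frac{1}{M{\left(-279,-146 \right)}} = \frac{1}{- \frac{2}{5} + \frac{1}{5} \left(-146\right)} = \frac{1}{- \frac{2}{5} - \frac{146}{5}} = \frac{1}{- \frac{148}{5}} = - \frac{5}{148}$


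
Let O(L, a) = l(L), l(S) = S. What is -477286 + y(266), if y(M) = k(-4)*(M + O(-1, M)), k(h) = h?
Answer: -478346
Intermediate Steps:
O(L, a) = L
y(M) = 4 - 4*M (y(M) = -4*(M - 1) = -4*(-1 + M) = 4 - 4*M)
-477286 + y(266) = -477286 + (4 - 4*266) = -477286 + (4 - 1064) = -477286 - 1060 = -478346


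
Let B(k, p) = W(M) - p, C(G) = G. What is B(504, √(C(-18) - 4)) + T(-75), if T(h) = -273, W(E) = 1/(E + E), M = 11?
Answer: -6005/22 - I*√22 ≈ -272.95 - 4.6904*I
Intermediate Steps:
W(E) = 1/(2*E)
B(k, p) = 1/22 - p (B(k, p) = (½)/11 - p = (½)*(1/11) - p = 1/22 - p)
B(504, √(C(-18) - 4)) + T(-75) = (1/22 - √(-18 - 4)) - 273 = (1/22 - √(-22)) - 273 = (1/22 - I*√22) - 273 = -6005/22 - I*√22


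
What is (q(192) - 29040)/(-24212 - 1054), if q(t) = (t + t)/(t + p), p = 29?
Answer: 1069576/930631 ≈ 1.1493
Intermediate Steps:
q(t) = 2*t/(29 + t) (q(t) = (t + t)/(t + 29) = (2*t)/(29 + t) = 2*t/(29 + t))
(q(192) - 29040)/(-24212 - 1054) = (2*192/(29 + 192) - 29040)/(-24212 - 1054) = (2*192/221 - 29040)/(-25266) = (2*192*(1/221) - 29040)*(-1/25266) = (384/221 - 29040)*(-1/25266) = -6417456/221*(-1/25266) = 1069576/930631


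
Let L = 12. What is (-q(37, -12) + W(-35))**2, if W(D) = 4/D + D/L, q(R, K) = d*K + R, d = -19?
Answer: 12672680329/176400 ≈ 71841.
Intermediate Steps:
q(R, K) = R - 19*K (q(R, K) = -19*K + R = R - 19*K)
W(D) = 4/D + D/12
(-q(37, -12) + W(-35))**2 = (-(37 - 19*(-12)) + (4/(-35) + (1/12)*(-35)))**2 = (-(37 + 228) + (4*(-1/35) - 35/12))**2 = (-1*265 + (-4/35 - 35/12))**2 = (-265 - 1273/420)**2 = (-112573/420)**2 = 12672680329/176400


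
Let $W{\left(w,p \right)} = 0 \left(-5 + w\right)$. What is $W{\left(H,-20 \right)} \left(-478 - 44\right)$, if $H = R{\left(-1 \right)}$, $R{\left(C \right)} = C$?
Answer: $0$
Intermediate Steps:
$H = -1$
$W{\left(w,p \right)} = 0$
$W{\left(H,-20 \right)} \left(-478 - 44\right) = 0 \left(-478 - 44\right) = 0 \left(-522\right) = 0$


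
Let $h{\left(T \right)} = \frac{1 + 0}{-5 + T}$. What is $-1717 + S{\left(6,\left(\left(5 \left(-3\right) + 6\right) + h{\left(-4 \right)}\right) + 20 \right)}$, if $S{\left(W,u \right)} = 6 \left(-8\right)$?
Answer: $-1765$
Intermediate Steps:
$h{\left(T \right)} = \frac{1}{-5 + T}$ ($h{\left(T \right)} = 1 \frac{1}{-5 + T} = \frac{1}{-5 + T}$)
$S{\left(W,u \right)} = -48$
$-1717 + S{\left(6,\left(\left(5 \left(-3\right) + 6\right) + h{\left(-4 \right)}\right) + 20 \right)} = -1717 - 48 = -1765$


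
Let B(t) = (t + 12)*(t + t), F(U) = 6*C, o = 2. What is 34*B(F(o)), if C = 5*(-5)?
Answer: 1407600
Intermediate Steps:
C = -25
F(U) = -150 (F(U) = 6*(-25) = -150)
B(t) = 2*t*(12 + t) (B(t) = (12 + t)*(2*t) = 2*t*(12 + t))
34*B(F(o)) = 34*(2*(-150)*(12 - 150)) = 34*(2*(-150)*(-138)) = 34*41400 = 1407600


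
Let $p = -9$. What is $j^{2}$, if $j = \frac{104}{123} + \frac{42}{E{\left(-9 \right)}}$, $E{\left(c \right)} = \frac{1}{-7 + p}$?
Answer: $\frac{6814832704}{15129} \approx 4.5045 \cdot 10^{5}$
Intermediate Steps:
$E{\left(c \right)} = - \frac{1}{16}$ ($E{\left(c \right)} = \frac{1}{-7 - 9} = \frac{1}{-16} = - \frac{1}{16}$)
$j = - \frac{82552}{123}$ ($j = \frac{104}{123} + \frac{42}{- \frac{1}{16}} = 104 \cdot \frac{1}{123} + 42 \left(-16\right) = \frac{104}{123} - 672 = - \frac{82552}{123} \approx -671.15$)
$j^{2} = \left(- \frac{82552}{123}\right)^{2} = \frac{6814832704}{15129}$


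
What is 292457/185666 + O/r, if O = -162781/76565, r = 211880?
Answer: 2372190212069127/1505991901702600 ≈ 1.5752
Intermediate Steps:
O = -162781/76565 (O = -162781*1/76565 = -162781/76565 ≈ -2.1260)
292457/185666 + O/r = 292457/185666 - 162781/76565/211880 = 292457*(1/185666) - 162781/76565*1/211880 = 292457/185666 - 162781/16222592200 = 2372190212069127/1505991901702600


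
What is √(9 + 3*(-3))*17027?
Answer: 0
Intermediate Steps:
√(9 + 3*(-3))*17027 = √(9 - 9)*17027 = √0*17027 = 0*17027 = 0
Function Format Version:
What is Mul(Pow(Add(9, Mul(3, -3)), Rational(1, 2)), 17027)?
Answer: 0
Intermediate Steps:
Mul(Pow(Add(9, Mul(3, -3)), Rational(1, 2)), 17027) = Mul(Pow(Add(9, -9), Rational(1, 2)), 17027) = Mul(Pow(0, Rational(1, 2)), 17027) = Mul(0, 17027) = 0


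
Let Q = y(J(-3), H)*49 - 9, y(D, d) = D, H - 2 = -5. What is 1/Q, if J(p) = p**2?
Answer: 1/432 ≈ 0.0023148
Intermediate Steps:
H = -3 (H = 2 - 5 = -3)
Q = 432 (Q = (-3)**2*49 - 9 = 9*49 - 9 = 441 - 9 = 432)
1/Q = 1/432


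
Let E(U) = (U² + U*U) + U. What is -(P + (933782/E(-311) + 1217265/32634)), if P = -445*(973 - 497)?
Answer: 21186651049679/100041858 ≈ 2.1178e+5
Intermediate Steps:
E(U) = U + 2*U² (E(U) = (U² + U²) + U = 2*U² + U = U + 2*U²)
P = -211820 (P = -445*476 = -211820)
-(P + (933782/E(-311) + 1217265/32634)) = -(-211820 + (933782/((-311*(1 + 2*(-311)))) + 1217265/32634)) = -(-211820 + (933782/((-311*(1 - 622))) + 1217265*(1/32634))) = -(-211820 + (933782/((-311*(-621))) + 57965/1554)) = -(-211820 + (933782/193131 + 57965/1554)) = -(-211820 + 4215311881/100041858) = -1*(-21186651049679/100041858) = 21186651049679/100041858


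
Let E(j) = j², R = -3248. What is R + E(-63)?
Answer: 721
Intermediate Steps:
R + E(-63) = -3248 + (-63)² = -3248 + 3969 = 721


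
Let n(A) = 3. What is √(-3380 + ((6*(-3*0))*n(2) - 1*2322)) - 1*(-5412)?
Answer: 5412 + I*√5702 ≈ 5412.0 + 75.512*I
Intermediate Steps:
√(-3380 + ((6*(-3*0))*n(2) - 1*2322)) - 1*(-5412) = √(-3380 + ((6*(-3*0))*3 - 1*2322)) - 1*(-5412) = √(-3380 + ((6*0)*3 - 2322)) + 5412 = √(-3380 + (0*3 - 2322)) + 5412 = √(-3380 + (0 - 2322)) + 5412 = √(-3380 - 2322) + 5412 = √(-5702) + 5412 = I*√5702 + 5412 = 5412 + I*√5702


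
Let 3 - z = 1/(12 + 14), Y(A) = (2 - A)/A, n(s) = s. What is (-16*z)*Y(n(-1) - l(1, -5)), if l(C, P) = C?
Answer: 1232/13 ≈ 94.769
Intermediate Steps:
Y(A) = (2 - A)/A
z = 77/26 (z = 3 - 1/(12 + 14) = 3 - 1/26 = 77/26 ≈ 2.9615)
(-16*z)*Y(n(-1) - l(1, -5)) = (-16*77/26)*((2 - (-1 - 1*1))/(-1 - 1*1)) = -616*(2 - (-1 - 1))/(13*(-1 - 1)) = -616*(2 - 1*(-2))/(13*(-2)) = -(-308)*(2 + 2)/13 = -(-308)*4/13 = -616/13*(-2) = 1232/13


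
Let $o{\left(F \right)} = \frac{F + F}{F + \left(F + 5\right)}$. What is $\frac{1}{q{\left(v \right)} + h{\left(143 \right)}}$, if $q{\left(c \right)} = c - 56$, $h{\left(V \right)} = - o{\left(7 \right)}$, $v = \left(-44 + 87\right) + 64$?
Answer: $\frac{19}{955} \approx 0.019895$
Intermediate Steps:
$o{\left(F \right)} = \frac{2 F}{5 + 2 F}$ ($o{\left(F \right)} = \frac{2 F}{F + \left(5 + F\right)} = \frac{2 F}{5 + 2 F}$)
$v = 107$ ($v = 43 + 64 = 107$)
$h{\left(V \right)} = - \frac{14}{19}$ ($h{\left(V \right)} = - \frac{2 \cdot 7}{5 + 2 \cdot 7} = - \frac{2 \cdot 7}{5 + 14} = - \frac{2 \cdot 7}{19} = \left(-1\right) \frac{14}{19} = - \frac{14}{19}$)
$q{\left(c \right)} = -56 + c$
$\frac{1}{q{\left(v \right)} + h{\left(143 \right)}} = \frac{1}{\left(-56 + 107\right) - \frac{14}{19}} = \frac{1}{51 - \frac{14}{19}} = \frac{1}{\frac{955}{19}} = \frac{19}{955}$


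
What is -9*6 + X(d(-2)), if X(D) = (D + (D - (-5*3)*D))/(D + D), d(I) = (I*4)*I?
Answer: -91/2 ≈ -45.500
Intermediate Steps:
d(I) = 4*I² (d(I) = (4*I)*I = 4*I²)
X(D) = 17/2 (X(D) = (D + (D - (-15)*D))/((2*D)) = (D + (D + 15*D))*(1/(2*D)) = (D + 16*D)*(1/(2*D)) = (17*D)*(1/(2*D)) = 17/2)
-9*6 + X(d(-2)) = -9*6 + 17/2 = -54 + 17/2 = -91/2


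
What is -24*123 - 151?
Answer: -3103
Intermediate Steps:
-24*123 - 151 = -2952 - 151 = -3103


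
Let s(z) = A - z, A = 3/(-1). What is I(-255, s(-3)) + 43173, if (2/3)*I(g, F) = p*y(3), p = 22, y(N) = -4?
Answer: 43041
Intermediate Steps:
A = -3 (A = 3*(-1) = -3)
s(z) = -3 - z
I(g, F) = -132 (I(g, F) = 3*(22*(-4))/2 = (3/2)*(-88) = -132)
I(-255, s(-3)) + 43173 = -132 + 43173 = 43041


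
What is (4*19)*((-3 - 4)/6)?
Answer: -266/3 ≈ -88.667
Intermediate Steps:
(4*19)*((-3 - 4)/6) = 76*(-7*⅙) = 76*(-7/6) = -266/3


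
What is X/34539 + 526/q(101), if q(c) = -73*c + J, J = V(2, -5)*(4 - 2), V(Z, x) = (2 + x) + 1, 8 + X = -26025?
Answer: -23356995/28310467 ≈ -0.82503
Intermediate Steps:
X = -26033 (X = -8 - 26025 = -26033)
V(Z, x) = 3 + x
J = -4 (J = (3 - 5)*(4 - 2) = -2*2 = -4)
q(c) = -4 - 73*c (q(c) = -73*c - 4 = -4 - 73*c)
X/34539 + 526/q(101) = -26033/34539 + 526/(-4 - 73*101) = -26033*1/34539 + 526/(-4 - 7373) = -26033/34539 + 526/(-7377) = -26033/34539 + 526*(-1/7377) = -26033/34539 - 526/7377 = -23356995/28310467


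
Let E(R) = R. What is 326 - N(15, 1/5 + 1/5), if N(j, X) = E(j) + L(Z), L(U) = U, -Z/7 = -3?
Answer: 290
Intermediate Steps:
Z = 21 (Z = -7*(-3) = 21)
N(j, X) = 21 + j (N(j, X) = j + 21 = 21 + j)
326 - N(15, 1/5 + 1/5) = 326 - (21 + 15) = 326 - 1*36 = 326 - 36 = 290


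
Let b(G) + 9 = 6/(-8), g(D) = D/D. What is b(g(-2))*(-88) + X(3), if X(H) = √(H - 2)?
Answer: 859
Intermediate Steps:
g(D) = 1
X(H) = √(-2 + H)
b(G) = -39/4 (b(G) = -9 + 6/(-8) = -9 + 6*(-⅛) = -9 - ¾ = -39/4)
b(g(-2))*(-88) + X(3) = -39/4*(-88) + √(-2 + 3) = 858 + √1 = 858 + 1 = 859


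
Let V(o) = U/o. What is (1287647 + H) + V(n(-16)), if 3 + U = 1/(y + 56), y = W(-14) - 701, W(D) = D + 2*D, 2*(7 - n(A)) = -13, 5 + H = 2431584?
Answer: 68987918950/18549 ≈ 3.7192e+6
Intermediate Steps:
H = 2431579 (H = -5 + 2431584 = 2431579)
n(A) = 27/2 (n(A) = 7 - 1/2*(-13) = 7 + 13/2 = 27/2)
W(D) = 3*D
y = -743 (y = 3*(-14) - 701 = -42 - 701 = -743)
U = -2062/687 (U = -3 + 1/(-743 + 56) = -3 + 1/(-687) = -3 - 1/687 = -2062/687 ≈ -3.0015)
V(o) = -2062/(687*o)
(1287647 + H) + V(n(-16)) = (1287647 + 2431579) - 2062/(687*27/2) = 3719226 - 2062/687*2/27 = 3719226 - 4124/18549 = 68987918950/18549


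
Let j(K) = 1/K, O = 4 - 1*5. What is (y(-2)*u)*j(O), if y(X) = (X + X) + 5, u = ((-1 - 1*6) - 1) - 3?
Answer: 11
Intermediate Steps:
u = -11 (u = ((-1 - 6) - 1) - 3 = (-7 - 1) - 3 = -8 - 3 = -11)
y(X) = 5 + 2*X (y(X) = 2*X + 5 = 5 + 2*X)
O = -1 (O = 4 - 5 = -1)
j(K) = 1/K
(y(-2)*u)*j(O) = ((5 + 2*(-2))*(-11))/(-1) = ((5 - 4)*(-11))*(-1) = (1*(-11))*(-1) = -11*(-1) = 11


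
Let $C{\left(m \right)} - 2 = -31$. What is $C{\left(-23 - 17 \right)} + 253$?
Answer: $224$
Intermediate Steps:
$C{\left(m \right)} = -29$ ($C{\left(m \right)} = 2 - 31 = -29$)
$C{\left(-23 - 17 \right)} + 253 = -29 + 253 = 224$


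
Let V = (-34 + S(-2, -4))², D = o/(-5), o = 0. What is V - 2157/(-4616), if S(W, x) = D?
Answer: 5338253/4616 ≈ 1156.5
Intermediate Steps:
D = 0 (D = 0/(-5) = 0*(-⅕) = 0)
S(W, x) = 0
V = 1156 (V = (-34 + 0)² = (-34)² = 1156)
V - 2157/(-4616) = 1156 - 2157/(-4616) = 1156 - 2157*(-1)/4616 = 1156 - 1*(-2157/4616) = 1156 + 2157/4616 = 5338253/4616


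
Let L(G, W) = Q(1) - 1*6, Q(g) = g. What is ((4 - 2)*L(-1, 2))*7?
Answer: -70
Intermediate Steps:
L(G, W) = -5 (L(G, W) = 1 - 1*6 = 1 - 6 = -5)
((4 - 2)*L(-1, 2))*7 = ((4 - 2)*(-5))*7 = (2*(-5))*7 = -10*7 = -70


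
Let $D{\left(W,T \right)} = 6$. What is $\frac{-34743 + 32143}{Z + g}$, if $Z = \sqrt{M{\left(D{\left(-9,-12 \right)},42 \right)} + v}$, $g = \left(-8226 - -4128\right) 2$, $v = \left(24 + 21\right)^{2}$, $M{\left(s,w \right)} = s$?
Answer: $\frac{1420640}{4478159} + \frac{520 \sqrt{2031}}{13434477} \approx 0.31898$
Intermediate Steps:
$v = 2025$ ($v = 45^{2} = 2025$)
$g = -8196$ ($g = \left(-8226 + 4128\right) 2 = \left(-4098\right) 2 = -8196$)
$Z = \sqrt{2031}$ ($Z = \sqrt{6 + 2025} = \sqrt{2031} \approx 45.067$)
$\frac{-34743 + 32143}{Z + g} = \frac{-34743 + 32143}{\sqrt{2031} - 8196} = - \frac{2600}{-8196 + \sqrt{2031}}$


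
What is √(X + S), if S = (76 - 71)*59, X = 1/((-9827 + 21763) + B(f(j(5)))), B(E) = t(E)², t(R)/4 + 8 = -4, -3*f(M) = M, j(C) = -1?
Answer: √3738712890/3560 ≈ 17.176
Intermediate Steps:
f(M) = -M/3
t(R) = -48 (t(R) = -32 + 4*(-4) = -32 - 16 = -48)
B(E) = 2304 (B(E) = (-48)² = 2304)
X = 1/14240 (X = 1/((-9827 + 21763) + 2304) = 1/(11936 + 2304) = 1/14240 ≈ 7.0225e-5)
S = 295 (S = 5*59 = 295)
√(X + S) = √(1/14240 + 295) = √(4200801/14240) = √3738712890/3560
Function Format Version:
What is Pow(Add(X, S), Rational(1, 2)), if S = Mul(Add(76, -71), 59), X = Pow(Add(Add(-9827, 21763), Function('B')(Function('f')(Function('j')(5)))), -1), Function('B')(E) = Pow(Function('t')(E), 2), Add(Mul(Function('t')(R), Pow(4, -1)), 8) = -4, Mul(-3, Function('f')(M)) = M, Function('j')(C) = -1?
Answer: Mul(Rational(1, 3560), Pow(3738712890, Rational(1, 2))) ≈ 17.176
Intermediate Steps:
Function('f')(M) = Mul(Rational(-1, 3), M)
Function('t')(R) = -48 (Function('t')(R) = Add(-32, Mul(4, -4)) = Add(-32, -16) = -48)
Function('B')(E) = 2304 (Function('B')(E) = Pow(-48, 2) = 2304)
X = Rational(1, 14240) (X = Pow(Add(Add(-9827, 21763), 2304), -1) = Pow(Add(11936, 2304), -1) = Pow(14240, -1) = Rational(1, 14240) ≈ 7.0225e-5)
S = 295 (S = Mul(5, 59) = 295)
Pow(Add(X, S), Rational(1, 2)) = Pow(Add(Rational(1, 14240), 295), Rational(1, 2)) = Pow(Rational(4200801, 14240), Rational(1, 2)) = Mul(Rational(1, 3560), Pow(3738712890, Rational(1, 2)))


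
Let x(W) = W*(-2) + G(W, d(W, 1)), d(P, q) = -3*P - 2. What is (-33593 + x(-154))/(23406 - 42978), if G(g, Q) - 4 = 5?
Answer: 2773/1631 ≈ 1.7002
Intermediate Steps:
d(P, q) = -2 - 3*P
G(g, Q) = 9 (G(g, Q) = 4 + 5 = 9)
x(W) = 9 - 2*W (x(W) = W*(-2) + 9 = -2*W + 9 = 9 - 2*W)
(-33593 + x(-154))/(23406 - 42978) = (-33593 + (9 - 2*(-154)))/(23406 - 42978) = (-33593 + (9 + 308))/(-19572) = (-33593 + 317)*(-1/19572) = -33276*(-1/19572) = 2773/1631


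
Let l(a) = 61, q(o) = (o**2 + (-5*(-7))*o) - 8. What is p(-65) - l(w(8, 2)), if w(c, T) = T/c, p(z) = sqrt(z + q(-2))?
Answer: -61 + I*sqrt(139) ≈ -61.0 + 11.79*I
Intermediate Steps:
q(o) = -8 + o**2 + 35*o (q(o) = (o**2 + 35*o) - 8 = -8 + o**2 + 35*o)
p(z) = sqrt(-74 + z) (p(z) = sqrt(z + (-8 + (-2)**2 + 35*(-2))) = sqrt(z + (-8 + 4 - 70)) = sqrt(z - 74) = sqrt(-74 + z))
p(-65) - l(w(8, 2)) = sqrt(-74 - 65) - 1*61 = sqrt(-139) - 61 = I*sqrt(139) - 61 = -61 + I*sqrt(139)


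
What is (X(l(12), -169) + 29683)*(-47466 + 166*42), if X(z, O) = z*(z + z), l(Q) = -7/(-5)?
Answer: -30053553462/25 ≈ -1.2021e+9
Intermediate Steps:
l(Q) = 7/5 (l(Q) = -7*(-⅕) = 7/5)
X(z, O) = 2*z² (X(z, O) = z*(2*z) = 2*z²)
(X(l(12), -169) + 29683)*(-47466 + 166*42) = (2*(7/5)² + 29683)*(-47466 + 166*42) = (2*(49/25) + 29683)*(-47466 + 6972) = (98/25 + 29683)*(-40494) = (742173/25)*(-40494) = -30053553462/25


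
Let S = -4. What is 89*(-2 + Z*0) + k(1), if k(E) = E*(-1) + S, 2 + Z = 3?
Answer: -183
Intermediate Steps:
Z = 1 (Z = -2 + 3 = 1)
k(E) = -4 - E (k(E) = E*(-1) - 4 = -E - 4 = -4 - E)
89*(-2 + Z*0) + k(1) = 89*(-2 + 1*0) + (-4 - 1*1) = 89*(-2 + 0) + (-4 - 1) = 89*(-2) - 5 = -178 - 5 = -183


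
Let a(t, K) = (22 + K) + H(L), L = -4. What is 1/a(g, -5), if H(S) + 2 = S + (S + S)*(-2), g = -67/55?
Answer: 1/27 ≈ 0.037037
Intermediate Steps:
g = -67/55 (g = -67*1/55 = -67/55 ≈ -1.2182)
H(S) = -2 - 3*S (H(S) = -2 + (S + (S + S)*(-2)) = -2 + (S + (2*S)*(-2)) = -2 + (S - 4*S) = -2 - 3*S)
a(t, K) = 32 + K (a(t, K) = (22 + K) + (-2 - 3*(-4)) = (22 + K) + (-2 + 12) = (22 + K) + 10 = 32 + K)
1/a(g, -5) = 1/(32 - 5) = 1/27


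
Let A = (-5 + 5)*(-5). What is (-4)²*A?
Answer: 0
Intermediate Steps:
A = 0 (A = 0*(-5) = 0)
(-4)²*A = (-4)²*0 = 16*0 = 0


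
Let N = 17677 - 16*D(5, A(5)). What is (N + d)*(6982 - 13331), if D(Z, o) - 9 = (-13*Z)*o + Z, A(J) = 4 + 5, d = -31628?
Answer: 30570435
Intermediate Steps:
A(J) = 9
D(Z, o) = 9 + Z - 13*Z*o (D(Z, o) = 9 + ((-13*Z)*o + Z) = 9 + (-13*Z*o + Z) = 9 + (Z - 13*Z*o) = 9 + Z - 13*Z*o)
N = 26813 (N = 17677 - 16*(9 + 5 - 13*5*9) = 17677 - 16*(9 + 5 - 585) = 17677 - 16*(-571) = 17677 + 9136 = 26813)
(N + d)*(6982 - 13331) = (26813 - 31628)*(6982 - 13331) = -4815*(-6349) = 30570435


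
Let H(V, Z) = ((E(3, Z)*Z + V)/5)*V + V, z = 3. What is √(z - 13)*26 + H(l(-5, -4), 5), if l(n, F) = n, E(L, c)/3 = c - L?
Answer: -30 + 26*I*√10 ≈ -30.0 + 82.219*I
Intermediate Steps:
E(L, c) = -3*L + 3*c (E(L, c) = 3*(c - L) = -3*L + 3*c)
H(V, Z) = V + V*(V/5 + Z*(-9 + 3*Z)/5) (H(V, Z) = (((-3*3 + 3*Z)*Z + V)/5)*V + V = (((-9 + 3*Z)*Z + V)*(⅕))*V + V = ((Z*(-9 + 3*Z) + V)*(⅕))*V + V = ((V + Z*(-9 + 3*Z))*(⅕))*V + V = (V/5 + Z*(-9 + 3*Z)/5)*V + V = V*(V/5 + Z*(-9 + 3*Z)/5) + V = V + V*(V/5 + Z*(-9 + 3*Z)/5))
√(z - 13)*26 + H(l(-5, -4), 5) = √(3 - 13)*26 + (⅕)*(-5)*(5 - 5 + 3*5*(-3 + 5)) = √(-10)*26 + (⅕)*(-5)*(5 - 5 + 3*5*2) = (I*√10)*26 + (⅕)*(-5)*(5 - 5 + 30) = 26*I*√10 + (⅕)*(-5)*30 = 26*I*√10 - 30 = -30 + 26*I*√10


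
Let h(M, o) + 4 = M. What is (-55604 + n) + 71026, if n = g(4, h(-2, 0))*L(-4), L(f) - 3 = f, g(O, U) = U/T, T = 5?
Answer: 77116/5 ≈ 15423.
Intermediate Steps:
h(M, o) = -4 + M
g(O, U) = U/5
L(f) = 3 + f
n = 6/5 (n = ((-4 - 2)/5)*(3 - 4) = ((⅕)*(-6))*(-1) = -6/5*(-1) = 6/5 ≈ 1.2000)
(-55604 + n) + 71026 = (-55604 + 6/5) + 71026 = -278014/5 + 71026 = 77116/5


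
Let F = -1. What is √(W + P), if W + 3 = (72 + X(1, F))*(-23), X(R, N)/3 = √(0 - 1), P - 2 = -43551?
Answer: √(-45208 - 69*I) ≈ 0.162 - 212.62*I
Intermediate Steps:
P = -43549 (P = 2 - 43551 = -43549)
X(R, N) = 3*I (X(R, N) = 3*√(0 - 1) = 3*√(-1) = 3*I)
W = -1659 - 69*I (W = -3 + (72 + 3*I)*(-23) = -3 + (-1656 - 69*I) = -1659 - 69*I ≈ -1659.0 - 69.0*I)
√(W + P) = √((-1659 - 69*I) - 43549) = √(-45208 - 69*I)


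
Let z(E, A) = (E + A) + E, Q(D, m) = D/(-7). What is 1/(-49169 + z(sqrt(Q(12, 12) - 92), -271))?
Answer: -10815/534693682 - I*sqrt(287)/2138774728 ≈ -2.0227e-5 - 7.9209e-9*I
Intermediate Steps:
Q(D, m) = -D/7 (Q(D, m) = D*(-1/7) = -D/7)
z(E, A) = A + 2*E (z(E, A) = (A + E) + E = A + 2*E)
1/(-49169 + z(sqrt(Q(12, 12) - 92), -271)) = 1/(-49169 + (-271 + 2*sqrt(-1/7*12 - 92))) = 1/(-49169 + (-271 + 2*sqrt(-12/7 - 92))) = 1/(-49169 + (-271 + 2*sqrt(-656/7))) = 1/(-49169 + (-271 + 2*(4*I*sqrt(287)/7))) = 1/(-49169 + (-271 + 8*I*sqrt(287)/7)) = 1/(-49440 + 8*I*sqrt(287)/7)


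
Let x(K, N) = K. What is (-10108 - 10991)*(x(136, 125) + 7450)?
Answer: -160057014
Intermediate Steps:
(-10108 - 10991)*(x(136, 125) + 7450) = (-10108 - 10991)*(136 + 7450) = -21099*7586 = -160057014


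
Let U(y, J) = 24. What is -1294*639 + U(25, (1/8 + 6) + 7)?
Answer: -826842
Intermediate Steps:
-1294*639 + U(25, (1/8 + 6) + 7) = -1294*639 + 24 = -826866 + 24 = -826842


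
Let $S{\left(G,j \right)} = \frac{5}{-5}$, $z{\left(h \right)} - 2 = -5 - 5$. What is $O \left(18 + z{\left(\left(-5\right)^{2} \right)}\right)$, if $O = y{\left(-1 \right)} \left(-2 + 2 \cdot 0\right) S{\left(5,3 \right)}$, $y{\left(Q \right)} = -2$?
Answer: $-40$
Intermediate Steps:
$z{\left(h \right)} = -8$ ($z{\left(h \right)} = 2 - 10 = -8$)
$S{\left(G,j \right)} = -1$ ($S{\left(G,j \right)} = 5 \left(- \frac{1}{5}\right) = -1$)
$O = -4$ ($O = - 2 \left(-2 + 2 \cdot 0\right) \left(-1\right) = - 2 \left(-2 + 0\right) \left(-1\right) = \left(-2\right) \left(-2\right) \left(-1\right) = 4 \left(-1\right) = -4$)
$O \left(18 + z{\left(\left(-5\right)^{2} \right)}\right) = - 4 \left(18 - 8\right) = \left(-4\right) 10 = -40$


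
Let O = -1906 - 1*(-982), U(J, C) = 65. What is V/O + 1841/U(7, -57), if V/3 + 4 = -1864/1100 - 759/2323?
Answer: 3152014673/111211100 ≈ 28.343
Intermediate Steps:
O = -924 (O = -1906 + 982 = -924)
V = -501723/27775 (V = -12 + 3*(-1864/1100 - 759/2323) = -12 + 3*(-1864*1/1100 - 759*1/2323) = -12 + 3*(-466/275 - 33/101) = -12 + 3*(-56141/27775) = -12 - 168423/27775 = -501723/27775 ≈ -18.064)
V/O + 1841/U(7, -57) = -501723/27775/(-924) + 1841/65 = -501723/27775*(-1/924) + 1841*(1/65) = 167241/8554700 + 1841/65 = 3152014673/111211100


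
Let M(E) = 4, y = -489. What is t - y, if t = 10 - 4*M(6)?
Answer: 483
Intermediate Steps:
t = -6 (t = 10 - 4*4 = 10 - 16 = -6)
t - y = -6 - 1*(-489) = -6 + 489 = 483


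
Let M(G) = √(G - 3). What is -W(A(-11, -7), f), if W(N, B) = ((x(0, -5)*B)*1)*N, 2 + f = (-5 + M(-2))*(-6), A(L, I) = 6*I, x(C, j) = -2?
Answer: -2352 + 504*I*√5 ≈ -2352.0 + 1127.0*I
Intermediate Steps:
M(G) = √(-3 + G)
f = 28 - 6*I*√5 (f = -2 + (-5 + √(-3 - 2))*(-6) = -2 + (-5 + √(-5))*(-6) = -2 + (-5 + I*√5)*(-6) = -2 + (30 - 6*I*√5) = 28 - 6*I*√5 ≈ 28.0 - 13.416*I)
W(N, B) = -2*B*N (W(N, B) = (-2*B*1)*N = (-2*B)*N = -2*B*N)
-W(A(-11, -7), f) = -(-2)*(28 - 6*I*√5)*6*(-7) = -(-2)*(28 - 6*I*√5)*(-42) = -(2352 - 504*I*√5) = -2352 + 504*I*√5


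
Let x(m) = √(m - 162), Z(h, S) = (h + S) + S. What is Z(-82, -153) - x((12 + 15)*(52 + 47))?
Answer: -388 - 9*√31 ≈ -438.11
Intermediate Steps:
Z(h, S) = h + 2*S (Z(h, S) = (S + h) + S = h + 2*S)
x(m) = √(-162 + m)
Z(-82, -153) - x((12 + 15)*(52 + 47)) = (-82 + 2*(-153)) - √(-162 + (12 + 15)*(52 + 47)) = (-82 - 306) - √(-162 + 27*99) = -388 - √(-162 + 2673) = -388 - √2511 = -388 - 9*√31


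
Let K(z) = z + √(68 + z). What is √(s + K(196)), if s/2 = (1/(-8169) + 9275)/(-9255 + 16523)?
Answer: √(82692640881165 + 832955826402*√66)/645351 ≈ 14.656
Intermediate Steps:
s = 1647119/645351 (s = 2*((1/(-8169) + 9275)/(-9255 + 16523)) = 2*((-1/8169 + 9275)/7268) = 2*((75767474/8169)*(1/7268)) = 2*(1647119/1290702) = 1647119/645351 ≈ 2.5523)
√(s + K(196)) = √(1647119/645351 + (196 + √(68 + 196))) = √(1647119/645351 + (196 + √264)) = √(1647119/645351 + (196 + 2*√66)) = √(128135915/645351 + 2*√66)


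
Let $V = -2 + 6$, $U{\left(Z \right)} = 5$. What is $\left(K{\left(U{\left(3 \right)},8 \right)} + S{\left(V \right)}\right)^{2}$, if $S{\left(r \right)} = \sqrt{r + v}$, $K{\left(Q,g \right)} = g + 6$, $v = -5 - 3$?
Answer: $192 + 56 i \approx 192.0 + 56.0 i$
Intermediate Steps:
$v = -8$
$V = 4$
$K{\left(Q,g \right)} = 6 + g$
$S{\left(r \right)} = \sqrt{-8 + r}$ ($S{\left(r \right)} = \sqrt{r - 8} = \sqrt{-8 + r}$)
$\left(K{\left(U{\left(3 \right)},8 \right)} + S{\left(V \right)}\right)^{2} = \left(\left(6 + 8\right) + \sqrt{-8 + 4}\right)^{2} = \left(14 + \sqrt{-4}\right)^{2} = \left(14 + 2 i\right)^{2}$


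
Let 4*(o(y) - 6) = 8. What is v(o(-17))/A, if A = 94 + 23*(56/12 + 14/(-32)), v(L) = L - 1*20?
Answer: -576/9181 ≈ -0.062738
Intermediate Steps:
o(y) = 8 (o(y) = 6 + (¼)*8 = 6 + 2 = 8)
v(L) = -20 + L (v(L) = L - 20 = -20 + L)
A = 9181/48 (A = 94 + 23*(56*(1/12) + 14*(-1/32)) = 94 + 23*(14/3 - 7/16) = 94 + 23*(203/48) = 94 + 4669/48 = 9181/48 ≈ 191.27)
v(o(-17))/A = (-20 + 8)/(9181/48) = -12*48/9181 = -576/9181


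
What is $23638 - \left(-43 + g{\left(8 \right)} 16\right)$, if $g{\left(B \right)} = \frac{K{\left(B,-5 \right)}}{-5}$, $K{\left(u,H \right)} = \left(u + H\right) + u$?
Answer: $\frac{118581}{5} \approx 23716.0$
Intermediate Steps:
$K{\left(u,H \right)} = H + 2 u$ ($K{\left(u,H \right)} = \left(H + u\right) + u = H + 2 u$)
$g{\left(B \right)} = 1 - \frac{2 B}{5}$ ($g{\left(B \right)} = \frac{-5 + 2 B}{-5} = \left(-5 + 2 B\right) \left(- \frac{1}{5}\right) = 1 - \frac{2 B}{5}$)
$23638 - \left(-43 + g{\left(8 \right)} 16\right) = 23638 - \left(-43 + \left(1 - \frac{16}{5}\right) 16\right) = 23638 - \left(-43 - \frac{176}{5}\right) = 23638 - - \frac{391}{5} = 23638 + \frac{391}{5} = \frac{118581}{5}$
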